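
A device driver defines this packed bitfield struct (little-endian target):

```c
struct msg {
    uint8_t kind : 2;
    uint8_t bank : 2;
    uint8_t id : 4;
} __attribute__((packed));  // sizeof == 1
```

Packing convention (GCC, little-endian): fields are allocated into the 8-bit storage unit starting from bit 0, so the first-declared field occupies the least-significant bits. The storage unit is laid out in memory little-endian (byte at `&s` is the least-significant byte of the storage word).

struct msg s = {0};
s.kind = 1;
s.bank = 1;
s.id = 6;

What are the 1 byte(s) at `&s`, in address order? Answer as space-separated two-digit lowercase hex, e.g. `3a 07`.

65

kind:2 = 1 → 0x1 << 0 → word 0x01
bank:2 = 1 → 0x1 << 2 → word 0x05
id:4 = 6 → 0x6 << 4 → word 0x65
word = 0x65 → little-endian bytes:
  [0]=0x65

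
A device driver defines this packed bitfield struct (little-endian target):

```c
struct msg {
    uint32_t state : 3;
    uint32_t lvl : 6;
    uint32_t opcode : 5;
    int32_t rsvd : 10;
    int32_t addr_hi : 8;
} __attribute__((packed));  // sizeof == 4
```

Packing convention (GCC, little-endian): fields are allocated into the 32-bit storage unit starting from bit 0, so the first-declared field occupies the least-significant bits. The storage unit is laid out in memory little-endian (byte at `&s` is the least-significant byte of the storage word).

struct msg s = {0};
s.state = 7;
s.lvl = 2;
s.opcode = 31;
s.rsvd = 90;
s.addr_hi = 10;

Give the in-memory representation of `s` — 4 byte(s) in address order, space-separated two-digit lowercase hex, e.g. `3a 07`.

17 be 16 0a

state (3b) val=7 bits=0x7 at bit 0: 0x00000007
lvl (6b) val=2 bits=0x2 at bit 3: 0x00000017
opcode (5b) val=31 bits=0x1f at bit 9: 0x00003e17
rsvd (10b) val=90 bits=0x5a at bit 14: 0x0016be17
addr_hi (8b) val=10 bits=0xa at bit 24: 0x0a16be17
word = 0x0a16be17 → little-endian bytes:
  [0]=0x17  [1]=0xbe  [2]=0x16  [3]=0x0a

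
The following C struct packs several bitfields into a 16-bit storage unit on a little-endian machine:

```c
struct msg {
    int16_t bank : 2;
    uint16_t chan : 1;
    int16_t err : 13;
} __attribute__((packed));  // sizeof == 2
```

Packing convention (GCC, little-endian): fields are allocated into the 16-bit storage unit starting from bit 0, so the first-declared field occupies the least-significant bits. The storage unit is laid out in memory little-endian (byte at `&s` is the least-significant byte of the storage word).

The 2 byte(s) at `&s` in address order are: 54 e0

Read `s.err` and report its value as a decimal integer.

-1014

[0]=0x54 [1]=0xe0 (little-endian) → word 0xe054
bank:2 @ bit 0 → (0xe054>>0)&0x3 = 0x0
chan:1 @ bit 2 → (0xe054>>2)&0x1 = 0x1
err:13 @ bit 3 → (0xe054>>3)&0x1fff = 0x1c0a  ←
err signed 13b, MSB=1: 7178 - 8192 = -1014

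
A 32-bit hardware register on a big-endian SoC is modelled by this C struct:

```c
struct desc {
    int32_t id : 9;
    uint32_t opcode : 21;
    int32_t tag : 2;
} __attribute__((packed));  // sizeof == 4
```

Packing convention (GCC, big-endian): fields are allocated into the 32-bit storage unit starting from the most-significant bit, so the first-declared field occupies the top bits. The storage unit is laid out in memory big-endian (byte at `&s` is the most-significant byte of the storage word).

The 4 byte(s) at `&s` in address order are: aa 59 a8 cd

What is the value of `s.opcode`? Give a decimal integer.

[0]=0xaa [1]=0x59 [2]=0xa8 [3]=0xcd (big-endian) → word 0xaa59a8cd
id [23+:9] = (word>>23) & 0x1ff = 340
opcode [2+:21] = (word>>2) & 0x1fffff = 1468979  ←
tag [0+:2] = (word>>0) & 0x3 = 1

1468979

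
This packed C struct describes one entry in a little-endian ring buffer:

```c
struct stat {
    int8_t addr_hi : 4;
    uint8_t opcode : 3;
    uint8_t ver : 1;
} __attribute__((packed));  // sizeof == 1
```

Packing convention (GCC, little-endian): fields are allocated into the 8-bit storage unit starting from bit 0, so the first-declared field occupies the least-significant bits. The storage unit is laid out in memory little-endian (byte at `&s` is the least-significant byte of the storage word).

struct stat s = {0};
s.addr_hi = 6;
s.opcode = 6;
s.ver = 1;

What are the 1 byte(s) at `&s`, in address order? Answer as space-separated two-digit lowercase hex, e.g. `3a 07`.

e6

addr_hi (4b) val=6 bits=0x6 at bit 0: 0x06
opcode (3b) val=6 bits=0x6 at bit 4: 0x66
ver (1b) val=1 bits=0x1 at bit 7: 0xe6
word = 0xe6 → little-endian bytes:
  [0]=0xe6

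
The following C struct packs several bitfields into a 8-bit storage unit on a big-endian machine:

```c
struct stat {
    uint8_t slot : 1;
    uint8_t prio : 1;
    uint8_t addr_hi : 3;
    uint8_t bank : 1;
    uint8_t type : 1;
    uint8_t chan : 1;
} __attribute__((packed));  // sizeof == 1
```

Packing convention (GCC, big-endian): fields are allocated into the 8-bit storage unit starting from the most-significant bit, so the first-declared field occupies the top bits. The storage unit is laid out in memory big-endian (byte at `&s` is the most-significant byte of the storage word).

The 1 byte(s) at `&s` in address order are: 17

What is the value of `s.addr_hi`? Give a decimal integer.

[0]=0x17 (big-endian) → word 0x17
slot:1 @ bit 7 → (0x17>>7)&0x1 = 0x0
prio:1 @ bit 6 → (0x17>>6)&0x1 = 0x0
addr_hi:3 @ bit 3 → (0x17>>3)&0x7 = 0x2  ←
bank:1 @ bit 2 → (0x17>>2)&0x1 = 0x1
type:1 @ bit 1 → (0x17>>1)&0x1 = 0x1
chan:1 @ bit 0 → (0x17>>0)&0x1 = 0x1

2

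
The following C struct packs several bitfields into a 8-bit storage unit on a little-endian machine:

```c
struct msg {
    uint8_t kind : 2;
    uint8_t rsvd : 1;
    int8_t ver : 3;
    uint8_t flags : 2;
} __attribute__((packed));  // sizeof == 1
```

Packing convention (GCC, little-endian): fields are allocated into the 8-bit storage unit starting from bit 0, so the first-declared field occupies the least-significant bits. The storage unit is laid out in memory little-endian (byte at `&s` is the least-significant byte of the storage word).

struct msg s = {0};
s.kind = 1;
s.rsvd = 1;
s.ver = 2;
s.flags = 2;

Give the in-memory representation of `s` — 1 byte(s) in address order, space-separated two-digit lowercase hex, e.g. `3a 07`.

95

kind (2b) val=1 bits=0x1 at bit 0: 0x01
rsvd (1b) val=1 bits=0x1 at bit 2: 0x05
ver (3b) val=2 bits=0x2 at bit 3: 0x15
flags (2b) val=2 bits=0x2 at bit 6: 0x95
word = 0x95 → little-endian bytes:
  [0]=0x95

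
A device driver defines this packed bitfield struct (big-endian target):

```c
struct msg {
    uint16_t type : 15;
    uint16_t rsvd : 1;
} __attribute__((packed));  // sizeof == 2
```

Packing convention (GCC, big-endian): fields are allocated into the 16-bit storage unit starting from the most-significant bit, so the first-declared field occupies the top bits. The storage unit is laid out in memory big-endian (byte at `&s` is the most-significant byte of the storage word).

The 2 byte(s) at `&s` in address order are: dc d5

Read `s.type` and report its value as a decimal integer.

28266

[0]=0xdc [1]=0xd5 (big-endian) → word 0xdcd5
type [1+:15] = (word>>1) & 0x7fff = 28266  ←
rsvd [0+:1] = (word>>0) & 0x1 = 1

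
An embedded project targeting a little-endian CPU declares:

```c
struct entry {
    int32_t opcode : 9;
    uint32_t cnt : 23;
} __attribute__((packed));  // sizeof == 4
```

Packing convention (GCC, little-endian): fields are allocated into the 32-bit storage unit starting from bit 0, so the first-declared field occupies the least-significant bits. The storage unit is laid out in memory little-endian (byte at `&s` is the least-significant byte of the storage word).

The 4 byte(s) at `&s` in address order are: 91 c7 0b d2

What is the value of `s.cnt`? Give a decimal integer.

[0]=0x91 [1]=0xc7 [2]=0x0b [3]=0xd2 (little-endian) → word 0xd20bc791
opcode [0+:9] = (word>>0) & 0x1ff = 401
cnt [9+:23] = (word>>9) & 0x7fffff = 6882787  ←

6882787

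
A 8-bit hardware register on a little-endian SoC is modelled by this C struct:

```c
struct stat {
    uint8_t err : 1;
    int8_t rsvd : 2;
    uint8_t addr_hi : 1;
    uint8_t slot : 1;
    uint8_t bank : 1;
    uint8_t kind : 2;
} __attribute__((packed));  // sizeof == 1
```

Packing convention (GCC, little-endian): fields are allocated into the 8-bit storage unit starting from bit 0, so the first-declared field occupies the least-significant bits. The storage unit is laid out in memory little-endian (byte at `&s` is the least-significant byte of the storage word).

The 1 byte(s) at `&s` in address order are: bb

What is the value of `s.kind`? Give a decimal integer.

2

[0]=0xbb (little-endian) → word 0xbb
err [0+:1] = (word>>0) & 0x1 = 1
rsvd [1+:2] = (word>>1) & 0x3 = 1
addr_hi [3+:1] = (word>>3) & 0x1 = 1
slot [4+:1] = (word>>4) & 0x1 = 1
bank [5+:1] = (word>>5) & 0x1 = 1
kind [6+:2] = (word>>6) & 0x3 = 2  ←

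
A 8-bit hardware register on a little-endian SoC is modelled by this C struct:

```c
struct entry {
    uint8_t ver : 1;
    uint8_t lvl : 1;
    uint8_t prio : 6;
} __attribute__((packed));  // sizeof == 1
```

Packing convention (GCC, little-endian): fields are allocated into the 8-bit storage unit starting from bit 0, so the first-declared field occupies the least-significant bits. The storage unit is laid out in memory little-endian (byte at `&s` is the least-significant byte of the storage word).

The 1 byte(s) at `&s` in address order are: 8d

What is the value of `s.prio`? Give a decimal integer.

[0]=0x8d (little-endian) → word 0x8d
ver [0+:1] = (word>>0) & 0x1 = 1
lvl [1+:1] = (word>>1) & 0x1 = 0
prio [2+:6] = (word>>2) & 0x3f = 35  ←

35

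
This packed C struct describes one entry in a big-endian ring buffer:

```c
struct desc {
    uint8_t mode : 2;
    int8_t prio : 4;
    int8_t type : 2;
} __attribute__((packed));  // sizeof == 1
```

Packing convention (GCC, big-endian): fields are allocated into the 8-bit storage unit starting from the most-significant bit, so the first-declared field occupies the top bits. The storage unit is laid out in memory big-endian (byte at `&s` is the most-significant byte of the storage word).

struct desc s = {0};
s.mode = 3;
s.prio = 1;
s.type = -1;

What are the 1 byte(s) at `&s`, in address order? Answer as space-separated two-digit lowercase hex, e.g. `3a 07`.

[6+:2] mode=3 & 0x3 = 0x3; word=0xc0
[2+:4] prio=1 & 0xf = 0x1; word=0xc4
[0+:2] type=-1 & 0x3 = 0x3; word=0xc7
word = 0xc7 → big-endian bytes:
  [0]=0xc7

c7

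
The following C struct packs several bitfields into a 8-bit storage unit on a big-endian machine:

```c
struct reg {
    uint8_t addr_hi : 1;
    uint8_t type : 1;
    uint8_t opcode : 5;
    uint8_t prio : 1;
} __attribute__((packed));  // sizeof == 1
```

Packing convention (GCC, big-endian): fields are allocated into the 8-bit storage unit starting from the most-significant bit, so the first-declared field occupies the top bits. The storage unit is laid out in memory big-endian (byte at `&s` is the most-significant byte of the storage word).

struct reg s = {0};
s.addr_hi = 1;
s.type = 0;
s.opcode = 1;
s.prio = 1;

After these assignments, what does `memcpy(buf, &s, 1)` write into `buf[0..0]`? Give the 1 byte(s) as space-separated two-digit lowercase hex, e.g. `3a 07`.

83

addr_hi (1b) val=1 bits=0x1 at bit 7: 0x80
type (1b) val=0 bits=0x0 at bit 6: 0x80
opcode (5b) val=1 bits=0x1 at bit 1: 0x82
prio (1b) val=1 bits=0x1 at bit 0: 0x83
word = 0x83 → big-endian bytes:
  [0]=0x83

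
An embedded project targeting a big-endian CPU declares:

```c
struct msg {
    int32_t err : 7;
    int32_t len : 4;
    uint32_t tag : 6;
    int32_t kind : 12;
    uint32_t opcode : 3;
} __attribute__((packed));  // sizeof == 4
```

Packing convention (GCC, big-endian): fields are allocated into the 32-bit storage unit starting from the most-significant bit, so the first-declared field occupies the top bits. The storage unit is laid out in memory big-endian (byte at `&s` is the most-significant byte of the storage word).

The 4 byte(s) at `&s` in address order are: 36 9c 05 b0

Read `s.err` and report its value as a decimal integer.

[0]=0x36 [1]=0x9c [2]=0x05 [3]=0xb0 (big-endian) → word 0x369c05b0
err:7 @ bit 25 → (0x369c05b0>>25)&0x7f = 0x1b  ←
len:4 @ bit 21 → (0x369c05b0>>21)&0xf = 0x4
tag:6 @ bit 15 → (0x369c05b0>>15)&0x3f = 0x38
kind:12 @ bit 3 → (0x369c05b0>>3)&0xfff = 0xb6
opcode:3 @ bit 0 → (0x369c05b0>>0)&0x7 = 0x0
err signed 7b, MSB=0: value = 27

27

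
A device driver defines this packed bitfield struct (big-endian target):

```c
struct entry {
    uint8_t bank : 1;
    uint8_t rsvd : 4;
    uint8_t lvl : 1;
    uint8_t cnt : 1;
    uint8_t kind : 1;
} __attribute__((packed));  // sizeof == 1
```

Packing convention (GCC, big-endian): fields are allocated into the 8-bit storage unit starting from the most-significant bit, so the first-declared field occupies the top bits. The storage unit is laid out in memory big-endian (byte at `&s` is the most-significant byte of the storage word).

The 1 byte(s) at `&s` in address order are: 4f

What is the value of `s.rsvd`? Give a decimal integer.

[0]=0x4f (big-endian) → word 0x4f
bank:1 @ bit 7 → (0x4f>>7)&0x1 = 0x0
rsvd:4 @ bit 3 → (0x4f>>3)&0xf = 0x9  ←
lvl:1 @ bit 2 → (0x4f>>2)&0x1 = 0x1
cnt:1 @ bit 1 → (0x4f>>1)&0x1 = 0x1
kind:1 @ bit 0 → (0x4f>>0)&0x1 = 0x1

9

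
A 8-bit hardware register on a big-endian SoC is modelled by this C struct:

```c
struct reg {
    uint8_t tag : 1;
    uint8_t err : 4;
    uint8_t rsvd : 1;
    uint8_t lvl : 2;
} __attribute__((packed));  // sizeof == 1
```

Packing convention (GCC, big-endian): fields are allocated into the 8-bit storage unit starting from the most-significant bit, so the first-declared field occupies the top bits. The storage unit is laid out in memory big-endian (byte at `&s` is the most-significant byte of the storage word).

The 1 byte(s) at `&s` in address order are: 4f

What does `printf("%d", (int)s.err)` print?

9

[0]=0x4f (big-endian) → word 0x4f
tag [7+:1] = (word>>7) & 0x1 = 0
err [3+:4] = (word>>3) & 0xf = 9  ←
rsvd [2+:1] = (word>>2) & 0x1 = 1
lvl [0+:2] = (word>>0) & 0x3 = 3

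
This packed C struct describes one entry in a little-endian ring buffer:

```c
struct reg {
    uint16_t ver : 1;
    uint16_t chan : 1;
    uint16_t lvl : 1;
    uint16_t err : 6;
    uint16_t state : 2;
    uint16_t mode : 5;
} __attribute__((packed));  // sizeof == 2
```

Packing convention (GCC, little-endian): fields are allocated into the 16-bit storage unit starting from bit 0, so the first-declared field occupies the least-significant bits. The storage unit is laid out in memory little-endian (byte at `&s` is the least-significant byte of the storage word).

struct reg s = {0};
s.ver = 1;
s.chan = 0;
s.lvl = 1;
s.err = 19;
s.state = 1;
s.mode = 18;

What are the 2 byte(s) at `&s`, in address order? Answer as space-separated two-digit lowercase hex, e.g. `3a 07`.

9d 92

ver (1b) val=1 bits=0x1 at bit 0: 0x0001
chan (1b) val=0 bits=0x0 at bit 1: 0x0001
lvl (1b) val=1 bits=0x1 at bit 2: 0x0005
err (6b) val=19 bits=0x13 at bit 3: 0x009d
state (2b) val=1 bits=0x1 at bit 9: 0x029d
mode (5b) val=18 bits=0x12 at bit 11: 0x929d
word = 0x929d → little-endian bytes:
  [0]=0x9d  [1]=0x92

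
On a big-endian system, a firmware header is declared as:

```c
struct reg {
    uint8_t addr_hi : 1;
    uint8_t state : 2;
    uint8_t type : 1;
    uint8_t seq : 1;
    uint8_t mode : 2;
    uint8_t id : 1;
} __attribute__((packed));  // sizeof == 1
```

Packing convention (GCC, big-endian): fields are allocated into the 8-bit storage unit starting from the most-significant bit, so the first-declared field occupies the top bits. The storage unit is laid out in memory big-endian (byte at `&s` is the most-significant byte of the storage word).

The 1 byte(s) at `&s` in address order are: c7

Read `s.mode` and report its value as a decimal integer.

[0]=0xc7 (big-endian) → word 0xc7
addr_hi:1 @ bit 7 → (0xc7>>7)&0x1 = 0x1
state:2 @ bit 5 → (0xc7>>5)&0x3 = 0x2
type:1 @ bit 4 → (0xc7>>4)&0x1 = 0x0
seq:1 @ bit 3 → (0xc7>>3)&0x1 = 0x0
mode:2 @ bit 1 → (0xc7>>1)&0x3 = 0x3  ←
id:1 @ bit 0 → (0xc7>>0)&0x1 = 0x1

3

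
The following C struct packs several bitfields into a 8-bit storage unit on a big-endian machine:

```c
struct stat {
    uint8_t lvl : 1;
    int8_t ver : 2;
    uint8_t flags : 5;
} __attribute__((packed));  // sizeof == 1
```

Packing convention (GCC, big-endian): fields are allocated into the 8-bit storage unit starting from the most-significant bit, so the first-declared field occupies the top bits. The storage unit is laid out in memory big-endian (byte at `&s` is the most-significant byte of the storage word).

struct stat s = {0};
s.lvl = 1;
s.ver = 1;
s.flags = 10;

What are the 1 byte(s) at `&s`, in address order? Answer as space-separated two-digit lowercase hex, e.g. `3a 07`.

aa

[7+:1] lvl=1 & 0x1 = 0x1; word=0x80
[5+:2] ver=1 & 0x3 = 0x1; word=0xa0
[0+:5] flags=10 & 0x1f = 0xa; word=0xaa
word = 0xaa → big-endian bytes:
  [0]=0xaa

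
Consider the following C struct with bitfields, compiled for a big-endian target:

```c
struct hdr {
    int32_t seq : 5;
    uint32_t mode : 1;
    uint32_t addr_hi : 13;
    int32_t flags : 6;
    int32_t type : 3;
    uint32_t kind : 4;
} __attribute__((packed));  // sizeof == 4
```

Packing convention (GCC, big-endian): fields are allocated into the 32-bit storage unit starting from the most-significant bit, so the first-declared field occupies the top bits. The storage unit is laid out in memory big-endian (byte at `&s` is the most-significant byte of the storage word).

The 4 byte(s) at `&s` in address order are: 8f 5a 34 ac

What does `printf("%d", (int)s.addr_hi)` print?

6865

[0]=0x8f [1]=0x5a [2]=0x34 [3]=0xac (big-endian) → word 0x8f5a34ac
seq:5 @ bit 27 → (0x8f5a34ac>>27)&0x1f = 0x11
mode:1 @ bit 26 → (0x8f5a34ac>>26)&0x1 = 0x1
addr_hi:13 @ bit 13 → (0x8f5a34ac>>13)&0x1fff = 0x1ad1  ←
flags:6 @ bit 7 → (0x8f5a34ac>>7)&0x3f = 0x29
type:3 @ bit 4 → (0x8f5a34ac>>4)&0x7 = 0x2
kind:4 @ bit 0 → (0x8f5a34ac>>0)&0xf = 0xc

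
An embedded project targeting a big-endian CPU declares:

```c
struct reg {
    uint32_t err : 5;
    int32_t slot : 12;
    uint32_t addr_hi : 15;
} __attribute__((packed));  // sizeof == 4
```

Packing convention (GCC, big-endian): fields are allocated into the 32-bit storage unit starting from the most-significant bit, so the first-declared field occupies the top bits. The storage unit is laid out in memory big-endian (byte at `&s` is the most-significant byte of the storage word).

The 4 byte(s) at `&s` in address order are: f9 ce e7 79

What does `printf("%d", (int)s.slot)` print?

925

[0]=0xf9 [1]=0xce [2]=0xe7 [3]=0x79 (big-endian) → word 0xf9cee779
err [27+:5] = (word>>27) & 0x1f = 31
slot [15+:12] = (word>>15) & 0xfff = 925  ←
addr_hi [0+:15] = (word>>0) & 0x7fff = 26489
slot signed 12b, MSB=0: value = 925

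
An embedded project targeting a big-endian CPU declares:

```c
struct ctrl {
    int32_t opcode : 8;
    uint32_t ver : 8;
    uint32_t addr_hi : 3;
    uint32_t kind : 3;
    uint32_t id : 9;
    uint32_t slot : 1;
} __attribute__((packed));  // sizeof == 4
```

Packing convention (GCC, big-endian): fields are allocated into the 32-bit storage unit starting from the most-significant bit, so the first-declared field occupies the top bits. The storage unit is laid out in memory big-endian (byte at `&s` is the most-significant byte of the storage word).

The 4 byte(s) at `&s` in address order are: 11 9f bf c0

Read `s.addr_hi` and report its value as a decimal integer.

[0]=0x11 [1]=0x9f [2]=0xbf [3]=0xc0 (big-endian) → word 0x119fbfc0
opcode:8 @ bit 24 → (0x119fbfc0>>24)&0xff = 0x11
ver:8 @ bit 16 → (0x119fbfc0>>16)&0xff = 0x9f
addr_hi:3 @ bit 13 → (0x119fbfc0>>13)&0x7 = 0x5  ←
kind:3 @ bit 10 → (0x119fbfc0>>10)&0x7 = 0x7
id:9 @ bit 1 → (0x119fbfc0>>1)&0x1ff = 0x1e0
slot:1 @ bit 0 → (0x119fbfc0>>0)&0x1 = 0x0

5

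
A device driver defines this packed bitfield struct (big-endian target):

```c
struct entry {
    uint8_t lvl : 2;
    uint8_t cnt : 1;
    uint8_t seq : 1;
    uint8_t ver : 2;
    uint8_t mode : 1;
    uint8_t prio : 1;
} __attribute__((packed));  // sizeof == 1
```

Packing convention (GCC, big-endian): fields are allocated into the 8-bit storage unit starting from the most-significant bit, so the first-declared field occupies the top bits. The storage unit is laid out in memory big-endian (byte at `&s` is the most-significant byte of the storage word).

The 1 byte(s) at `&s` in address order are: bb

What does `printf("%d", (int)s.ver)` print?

2

[0]=0xbb (big-endian) → word 0xbb
lvl [6+:2] = (word>>6) & 0x3 = 2
cnt [5+:1] = (word>>5) & 0x1 = 1
seq [4+:1] = (word>>4) & 0x1 = 1
ver [2+:2] = (word>>2) & 0x3 = 2  ←
mode [1+:1] = (word>>1) & 0x1 = 1
prio [0+:1] = (word>>0) & 0x1 = 1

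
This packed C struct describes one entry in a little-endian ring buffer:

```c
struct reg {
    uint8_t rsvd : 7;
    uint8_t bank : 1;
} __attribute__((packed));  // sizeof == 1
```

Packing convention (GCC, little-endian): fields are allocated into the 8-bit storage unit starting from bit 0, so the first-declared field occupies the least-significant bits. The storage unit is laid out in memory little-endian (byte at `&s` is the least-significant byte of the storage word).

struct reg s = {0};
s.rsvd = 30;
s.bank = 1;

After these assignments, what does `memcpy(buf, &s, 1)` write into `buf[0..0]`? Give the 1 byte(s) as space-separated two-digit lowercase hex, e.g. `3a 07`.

9e

rsvd:7 = 30 → 0x1e << 0 → word 0x1e
bank:1 = 1 → 0x1 << 7 → word 0x9e
word = 0x9e → little-endian bytes:
  [0]=0x9e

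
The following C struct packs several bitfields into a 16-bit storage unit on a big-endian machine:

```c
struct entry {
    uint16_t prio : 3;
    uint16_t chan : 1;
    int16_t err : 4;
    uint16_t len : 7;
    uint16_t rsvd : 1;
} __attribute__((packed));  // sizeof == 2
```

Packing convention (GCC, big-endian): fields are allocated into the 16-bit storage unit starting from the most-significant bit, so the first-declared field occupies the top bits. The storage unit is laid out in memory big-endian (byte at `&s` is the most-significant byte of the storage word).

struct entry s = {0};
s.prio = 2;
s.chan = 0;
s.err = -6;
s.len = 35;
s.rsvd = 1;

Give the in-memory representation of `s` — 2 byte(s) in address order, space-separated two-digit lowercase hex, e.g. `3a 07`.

[13+:3] prio=2 & 0x7 = 0x2; word=0x4000
[12+:1] chan=0 & 0x1 = 0x0; word=0x4000
[8+:4] err=-6 & 0xf = 0xa; word=0x4a00
[1+:7] len=35 & 0x7f = 0x23; word=0x4a46
[0+:1] rsvd=1 & 0x1 = 0x1; word=0x4a47
word = 0x4a47 → big-endian bytes:
  [0]=0x4a  [1]=0x47

4a 47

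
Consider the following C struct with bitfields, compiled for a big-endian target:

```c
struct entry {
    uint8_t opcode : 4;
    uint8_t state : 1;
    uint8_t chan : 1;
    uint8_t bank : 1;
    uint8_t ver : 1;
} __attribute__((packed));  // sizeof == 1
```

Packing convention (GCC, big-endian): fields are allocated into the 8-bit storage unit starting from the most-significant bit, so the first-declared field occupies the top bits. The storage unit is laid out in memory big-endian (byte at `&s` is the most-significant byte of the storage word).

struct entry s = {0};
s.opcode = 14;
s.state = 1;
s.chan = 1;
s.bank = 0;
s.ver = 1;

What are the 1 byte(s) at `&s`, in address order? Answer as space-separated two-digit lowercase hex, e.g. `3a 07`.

ed

opcode (4b) val=14 bits=0xe at bit 4: 0xe0
state (1b) val=1 bits=0x1 at bit 3: 0xe8
chan (1b) val=1 bits=0x1 at bit 2: 0xec
bank (1b) val=0 bits=0x0 at bit 1: 0xec
ver (1b) val=1 bits=0x1 at bit 0: 0xed
word = 0xed → big-endian bytes:
  [0]=0xed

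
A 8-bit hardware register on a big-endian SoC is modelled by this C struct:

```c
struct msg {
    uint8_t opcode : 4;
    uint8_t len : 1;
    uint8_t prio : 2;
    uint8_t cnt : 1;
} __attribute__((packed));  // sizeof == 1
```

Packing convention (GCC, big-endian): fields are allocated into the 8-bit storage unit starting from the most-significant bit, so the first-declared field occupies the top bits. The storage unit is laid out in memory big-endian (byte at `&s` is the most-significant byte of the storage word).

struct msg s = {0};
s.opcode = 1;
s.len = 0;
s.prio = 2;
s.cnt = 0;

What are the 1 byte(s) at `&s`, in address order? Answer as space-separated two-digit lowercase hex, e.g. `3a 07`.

opcode:4 = 1 → 0x1 << 4 → word 0x10
len:1 = 0 → 0x0 << 3 → word 0x10
prio:2 = 2 → 0x2 << 1 → word 0x14
cnt:1 = 0 → 0x0 << 0 → word 0x14
word = 0x14 → big-endian bytes:
  [0]=0x14

14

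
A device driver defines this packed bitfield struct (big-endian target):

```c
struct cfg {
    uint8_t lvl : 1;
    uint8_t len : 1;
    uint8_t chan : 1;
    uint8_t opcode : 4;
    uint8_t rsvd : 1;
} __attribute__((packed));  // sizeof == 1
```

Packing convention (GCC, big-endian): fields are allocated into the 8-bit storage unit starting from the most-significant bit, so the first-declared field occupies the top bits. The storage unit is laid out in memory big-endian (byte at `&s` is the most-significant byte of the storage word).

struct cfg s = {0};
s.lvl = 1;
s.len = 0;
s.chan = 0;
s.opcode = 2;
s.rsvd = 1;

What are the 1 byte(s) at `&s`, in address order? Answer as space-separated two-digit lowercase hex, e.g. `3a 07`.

lvl (1b) val=1 bits=0x1 at bit 7: 0x80
len (1b) val=0 bits=0x0 at bit 6: 0x80
chan (1b) val=0 bits=0x0 at bit 5: 0x80
opcode (4b) val=2 bits=0x2 at bit 1: 0x84
rsvd (1b) val=1 bits=0x1 at bit 0: 0x85
word = 0x85 → big-endian bytes:
  [0]=0x85

85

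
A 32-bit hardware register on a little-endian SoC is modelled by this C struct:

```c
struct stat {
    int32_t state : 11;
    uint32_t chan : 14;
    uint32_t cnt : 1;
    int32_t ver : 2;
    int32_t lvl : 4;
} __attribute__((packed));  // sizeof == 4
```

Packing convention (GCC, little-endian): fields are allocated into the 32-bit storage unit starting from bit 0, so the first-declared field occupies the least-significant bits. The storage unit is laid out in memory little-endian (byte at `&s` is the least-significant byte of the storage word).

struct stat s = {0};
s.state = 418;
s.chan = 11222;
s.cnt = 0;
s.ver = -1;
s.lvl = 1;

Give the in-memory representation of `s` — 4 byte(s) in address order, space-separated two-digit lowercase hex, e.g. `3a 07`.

[0+:11] state=418 & 0x7ff = 0x1a2; word=0x000001a2
[11+:14] chan=11222 & 0x3fff = 0x2bd6; word=0x015eb1a2
[25+:1] cnt=0 & 0x1 = 0x0; word=0x015eb1a2
[26+:2] ver=-1 & 0x3 = 0x3; word=0x0d5eb1a2
[28+:4] lvl=1 & 0xf = 0x1; word=0x1d5eb1a2
word = 0x1d5eb1a2 → little-endian bytes:
  [0]=0xa2  [1]=0xb1  [2]=0x5e  [3]=0x1d

a2 b1 5e 1d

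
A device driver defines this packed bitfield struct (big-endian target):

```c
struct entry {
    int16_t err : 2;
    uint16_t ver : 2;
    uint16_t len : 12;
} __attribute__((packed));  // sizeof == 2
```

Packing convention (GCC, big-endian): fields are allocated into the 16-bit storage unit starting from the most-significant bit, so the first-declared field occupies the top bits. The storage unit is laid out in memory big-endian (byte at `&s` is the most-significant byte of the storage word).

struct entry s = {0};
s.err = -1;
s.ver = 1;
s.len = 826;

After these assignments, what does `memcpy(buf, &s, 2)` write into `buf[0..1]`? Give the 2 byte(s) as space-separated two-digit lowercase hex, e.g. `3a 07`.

d3 3a

err:2 = -1 → 0x3 << 14 → word 0xc000
ver:2 = 1 → 0x1 << 12 → word 0xd000
len:12 = 826 → 0x33a << 0 → word 0xd33a
word = 0xd33a → big-endian bytes:
  [0]=0xd3  [1]=0x3a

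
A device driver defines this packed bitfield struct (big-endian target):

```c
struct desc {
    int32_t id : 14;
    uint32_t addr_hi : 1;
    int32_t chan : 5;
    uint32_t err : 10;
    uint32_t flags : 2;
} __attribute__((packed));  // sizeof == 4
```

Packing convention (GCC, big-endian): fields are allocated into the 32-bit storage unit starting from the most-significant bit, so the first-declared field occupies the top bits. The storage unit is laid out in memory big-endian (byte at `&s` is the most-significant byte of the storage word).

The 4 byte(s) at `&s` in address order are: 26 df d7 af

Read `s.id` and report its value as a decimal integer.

2487

[0]=0x26 [1]=0xdf [2]=0xd7 [3]=0xaf (big-endian) → word 0x26dfd7af
id:14 @ bit 18 → (0x26dfd7af>>18)&0x3fff = 0x9b7  ←
addr_hi:1 @ bit 17 → (0x26dfd7af>>17)&0x1 = 0x1
chan:5 @ bit 12 → (0x26dfd7af>>12)&0x1f = 0x1d
err:10 @ bit 2 → (0x26dfd7af>>2)&0x3ff = 0x1eb
flags:2 @ bit 0 → (0x26dfd7af>>0)&0x3 = 0x3
id signed 14b, MSB=0: value = 2487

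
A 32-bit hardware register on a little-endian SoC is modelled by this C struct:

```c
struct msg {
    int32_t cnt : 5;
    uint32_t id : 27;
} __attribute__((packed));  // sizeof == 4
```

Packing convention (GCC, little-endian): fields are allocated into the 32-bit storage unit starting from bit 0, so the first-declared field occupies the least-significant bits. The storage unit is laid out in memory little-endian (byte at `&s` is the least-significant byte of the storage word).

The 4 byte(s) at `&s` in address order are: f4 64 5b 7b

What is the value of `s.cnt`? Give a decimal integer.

[0]=0xf4 [1]=0x64 [2]=0x5b [3]=0x7b (little-endian) → word 0x7b5b64f4
cnt [0+:5] = (word>>0) & 0x1f = 20  ←
id [5+:27] = (word>>5) & 0x7ffffff = 64674599
cnt signed 5b, MSB=1: 20 - 32 = -12

-12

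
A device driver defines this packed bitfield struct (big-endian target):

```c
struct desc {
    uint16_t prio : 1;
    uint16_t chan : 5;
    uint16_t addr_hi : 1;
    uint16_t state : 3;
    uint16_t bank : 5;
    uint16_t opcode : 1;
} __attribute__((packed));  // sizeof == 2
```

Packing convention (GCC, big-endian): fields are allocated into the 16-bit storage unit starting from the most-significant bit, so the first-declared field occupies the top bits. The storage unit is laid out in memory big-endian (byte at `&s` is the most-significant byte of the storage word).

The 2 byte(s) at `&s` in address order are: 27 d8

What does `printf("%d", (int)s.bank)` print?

12

[0]=0x27 [1]=0xd8 (big-endian) → word 0x27d8
prio:1 @ bit 15 → (0x27d8>>15)&0x1 = 0x0
chan:5 @ bit 10 → (0x27d8>>10)&0x1f = 0x9
addr_hi:1 @ bit 9 → (0x27d8>>9)&0x1 = 0x1
state:3 @ bit 6 → (0x27d8>>6)&0x7 = 0x7
bank:5 @ bit 1 → (0x27d8>>1)&0x1f = 0xc  ←
opcode:1 @ bit 0 → (0x27d8>>0)&0x1 = 0x0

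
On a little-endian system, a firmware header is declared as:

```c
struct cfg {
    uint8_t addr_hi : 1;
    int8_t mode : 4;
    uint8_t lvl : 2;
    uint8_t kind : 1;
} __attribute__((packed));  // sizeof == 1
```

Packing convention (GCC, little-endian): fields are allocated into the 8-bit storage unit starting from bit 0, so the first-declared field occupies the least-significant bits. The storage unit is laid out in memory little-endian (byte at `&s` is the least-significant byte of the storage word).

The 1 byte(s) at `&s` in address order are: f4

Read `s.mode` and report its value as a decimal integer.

-6

[0]=0xf4 (little-endian) → word 0xf4
addr_hi:1 @ bit 0 → (0xf4>>0)&0x1 = 0x0
mode:4 @ bit 1 → (0xf4>>1)&0xf = 0xa  ←
lvl:2 @ bit 5 → (0xf4>>5)&0x3 = 0x3
kind:1 @ bit 7 → (0xf4>>7)&0x1 = 0x1
mode signed 4b, MSB=1: 10 - 16 = -6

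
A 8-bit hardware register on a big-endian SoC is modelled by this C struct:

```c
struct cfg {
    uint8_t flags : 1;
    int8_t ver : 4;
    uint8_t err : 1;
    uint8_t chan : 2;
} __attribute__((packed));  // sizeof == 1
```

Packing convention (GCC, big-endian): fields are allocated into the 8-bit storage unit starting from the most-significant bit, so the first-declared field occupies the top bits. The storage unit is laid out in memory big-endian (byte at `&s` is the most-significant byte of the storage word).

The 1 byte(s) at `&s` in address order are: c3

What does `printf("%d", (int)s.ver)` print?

-8

[0]=0xc3 (big-endian) → word 0xc3
flags [7+:1] = (word>>7) & 0x1 = 1
ver [3+:4] = (word>>3) & 0xf = 8  ←
err [2+:1] = (word>>2) & 0x1 = 0
chan [0+:2] = (word>>0) & 0x3 = 3
ver signed 4b, MSB=1: 8 - 16 = -8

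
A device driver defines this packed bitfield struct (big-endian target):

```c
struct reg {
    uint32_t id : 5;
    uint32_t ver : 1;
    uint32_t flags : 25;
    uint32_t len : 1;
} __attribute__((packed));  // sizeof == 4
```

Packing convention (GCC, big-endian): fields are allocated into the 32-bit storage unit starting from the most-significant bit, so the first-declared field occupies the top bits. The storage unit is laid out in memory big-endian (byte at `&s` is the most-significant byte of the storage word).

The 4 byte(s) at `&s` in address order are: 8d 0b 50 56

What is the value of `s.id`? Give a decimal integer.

17

[0]=0x8d [1]=0x0b [2]=0x50 [3]=0x56 (big-endian) → word 0x8d0b5056
id:5 @ bit 27 → (0x8d0b5056>>27)&0x1f = 0x11  ←
ver:1 @ bit 26 → (0x8d0b5056>>26)&0x1 = 0x1
flags:25 @ bit 1 → (0x8d0b5056>>1)&0x1ffffff = 0x85a82b
len:1 @ bit 0 → (0x8d0b5056>>0)&0x1 = 0x0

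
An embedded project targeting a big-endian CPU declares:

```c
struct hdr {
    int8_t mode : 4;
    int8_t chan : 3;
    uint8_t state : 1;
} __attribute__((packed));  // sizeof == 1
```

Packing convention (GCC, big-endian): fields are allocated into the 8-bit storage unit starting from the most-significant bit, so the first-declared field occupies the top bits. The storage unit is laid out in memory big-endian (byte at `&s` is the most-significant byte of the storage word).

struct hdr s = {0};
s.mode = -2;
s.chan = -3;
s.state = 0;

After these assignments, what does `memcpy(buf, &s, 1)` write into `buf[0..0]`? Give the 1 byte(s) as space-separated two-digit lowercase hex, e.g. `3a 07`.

[4+:4] mode=-2 & 0xf = 0xe; word=0xe0
[1+:3] chan=-3 & 0x7 = 0x5; word=0xea
[0+:1] state=0 & 0x1 = 0x0; word=0xea
word = 0xea → big-endian bytes:
  [0]=0xea

ea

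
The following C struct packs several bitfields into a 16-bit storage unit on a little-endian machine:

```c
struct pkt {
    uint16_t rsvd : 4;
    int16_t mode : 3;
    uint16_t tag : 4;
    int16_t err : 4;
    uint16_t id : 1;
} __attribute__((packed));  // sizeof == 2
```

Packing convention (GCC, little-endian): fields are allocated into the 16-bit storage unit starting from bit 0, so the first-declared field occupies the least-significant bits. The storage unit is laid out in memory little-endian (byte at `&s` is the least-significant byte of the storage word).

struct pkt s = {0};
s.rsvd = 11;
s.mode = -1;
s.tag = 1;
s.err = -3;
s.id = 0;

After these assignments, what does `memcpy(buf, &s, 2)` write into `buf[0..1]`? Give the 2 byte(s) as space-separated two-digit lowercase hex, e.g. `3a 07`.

rsvd:4 = 11 → 0xb << 0 → word 0x000b
mode:3 = -1 → 0x7 << 4 → word 0x007b
tag:4 = 1 → 0x1 << 7 → word 0x00fb
err:4 = -3 → 0xd << 11 → word 0x68fb
id:1 = 0 → 0x0 << 15 → word 0x68fb
word = 0x68fb → little-endian bytes:
  [0]=0xfb  [1]=0x68

fb 68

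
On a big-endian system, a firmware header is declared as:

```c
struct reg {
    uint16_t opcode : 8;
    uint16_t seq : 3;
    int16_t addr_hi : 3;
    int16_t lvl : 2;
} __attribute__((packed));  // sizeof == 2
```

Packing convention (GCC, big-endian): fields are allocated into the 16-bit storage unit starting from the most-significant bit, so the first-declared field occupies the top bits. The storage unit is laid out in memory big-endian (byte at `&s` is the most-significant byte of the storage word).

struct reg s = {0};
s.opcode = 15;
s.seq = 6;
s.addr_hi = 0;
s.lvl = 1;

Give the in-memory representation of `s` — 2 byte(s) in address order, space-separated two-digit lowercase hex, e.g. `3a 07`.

0f c1

[8+:8] opcode=15 & 0xff = 0xf; word=0x0f00
[5+:3] seq=6 & 0x7 = 0x6; word=0x0fc0
[2+:3] addr_hi=0 & 0x7 = 0x0; word=0x0fc0
[0+:2] lvl=1 & 0x3 = 0x1; word=0x0fc1
word = 0x0fc1 → big-endian bytes:
  [0]=0x0f  [1]=0xc1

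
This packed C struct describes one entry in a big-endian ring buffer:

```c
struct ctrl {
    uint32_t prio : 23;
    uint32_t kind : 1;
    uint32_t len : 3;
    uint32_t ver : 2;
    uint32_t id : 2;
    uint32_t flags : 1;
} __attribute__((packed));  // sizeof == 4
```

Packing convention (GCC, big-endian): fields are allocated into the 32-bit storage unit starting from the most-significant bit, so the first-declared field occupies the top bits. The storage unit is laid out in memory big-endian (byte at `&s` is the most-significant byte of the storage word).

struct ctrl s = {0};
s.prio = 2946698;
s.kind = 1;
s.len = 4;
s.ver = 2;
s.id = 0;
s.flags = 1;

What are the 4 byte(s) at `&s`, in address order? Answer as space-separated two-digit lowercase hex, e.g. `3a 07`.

59 ed 15 91

prio:23 = 2946698 → 0x2cf68a << 9 → word 0x59ed1400
kind:1 = 1 → 0x1 << 8 → word 0x59ed1500
len:3 = 4 → 0x4 << 5 → word 0x59ed1580
ver:2 = 2 → 0x2 << 3 → word 0x59ed1590
id:2 = 0 → 0x0 << 1 → word 0x59ed1590
flags:1 = 1 → 0x1 << 0 → word 0x59ed1591
word = 0x59ed1591 → big-endian bytes:
  [0]=0x59  [1]=0xed  [2]=0x15  [3]=0x91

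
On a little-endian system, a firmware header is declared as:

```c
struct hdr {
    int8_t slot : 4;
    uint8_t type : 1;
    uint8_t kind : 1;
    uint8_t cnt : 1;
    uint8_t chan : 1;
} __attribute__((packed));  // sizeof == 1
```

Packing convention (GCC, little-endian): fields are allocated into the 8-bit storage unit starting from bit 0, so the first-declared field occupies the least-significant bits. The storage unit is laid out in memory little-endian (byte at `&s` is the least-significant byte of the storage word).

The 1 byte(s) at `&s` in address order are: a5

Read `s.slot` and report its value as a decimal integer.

[0]=0xa5 (little-endian) → word 0xa5
slot:4 @ bit 0 → (0xa5>>0)&0xf = 0x5  ←
type:1 @ bit 4 → (0xa5>>4)&0x1 = 0x0
kind:1 @ bit 5 → (0xa5>>5)&0x1 = 0x1
cnt:1 @ bit 6 → (0xa5>>6)&0x1 = 0x0
chan:1 @ bit 7 → (0xa5>>7)&0x1 = 0x1
slot signed 4b, MSB=0: value = 5

5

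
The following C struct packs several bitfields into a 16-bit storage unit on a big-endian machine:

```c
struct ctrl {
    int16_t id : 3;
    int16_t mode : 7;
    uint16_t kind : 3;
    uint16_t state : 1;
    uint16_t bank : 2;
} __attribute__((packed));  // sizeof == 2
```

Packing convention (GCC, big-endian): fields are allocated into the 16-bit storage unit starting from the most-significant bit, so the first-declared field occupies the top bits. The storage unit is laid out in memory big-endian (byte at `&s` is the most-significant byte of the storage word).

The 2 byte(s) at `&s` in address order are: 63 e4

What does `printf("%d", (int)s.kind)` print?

[0]=0x63 [1]=0xe4 (big-endian) → word 0x63e4
id [13+:3] = (word>>13) & 0x7 = 3
mode [6+:7] = (word>>6) & 0x7f = 15
kind [3+:3] = (word>>3) & 0x7 = 4  ←
state [2+:1] = (word>>2) & 0x1 = 1
bank [0+:2] = (word>>0) & 0x3 = 0

4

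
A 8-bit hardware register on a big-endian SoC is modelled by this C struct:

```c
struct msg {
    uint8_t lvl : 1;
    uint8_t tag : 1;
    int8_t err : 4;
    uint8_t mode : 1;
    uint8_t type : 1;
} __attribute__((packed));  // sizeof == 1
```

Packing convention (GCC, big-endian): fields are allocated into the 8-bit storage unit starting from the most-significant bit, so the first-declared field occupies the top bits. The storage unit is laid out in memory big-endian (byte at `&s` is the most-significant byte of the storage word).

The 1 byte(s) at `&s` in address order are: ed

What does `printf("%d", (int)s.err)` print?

[0]=0xed (big-endian) → word 0xed
lvl [7+:1] = (word>>7) & 0x1 = 1
tag [6+:1] = (word>>6) & 0x1 = 1
err [2+:4] = (word>>2) & 0xf = 11  ←
mode [1+:1] = (word>>1) & 0x1 = 0
type [0+:1] = (word>>0) & 0x1 = 1
err signed 4b, MSB=1: 11 - 16 = -5

-5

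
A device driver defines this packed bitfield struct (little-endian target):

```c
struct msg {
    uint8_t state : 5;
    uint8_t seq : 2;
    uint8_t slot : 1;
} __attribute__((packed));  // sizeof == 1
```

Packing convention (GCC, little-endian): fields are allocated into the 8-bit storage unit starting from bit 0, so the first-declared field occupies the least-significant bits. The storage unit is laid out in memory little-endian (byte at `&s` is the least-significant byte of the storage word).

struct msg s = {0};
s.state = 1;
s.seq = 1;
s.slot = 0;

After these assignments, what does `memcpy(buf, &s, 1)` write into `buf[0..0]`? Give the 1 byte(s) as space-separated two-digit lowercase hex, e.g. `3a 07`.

state (5b) val=1 bits=0x1 at bit 0: 0x01
seq (2b) val=1 bits=0x1 at bit 5: 0x21
slot (1b) val=0 bits=0x0 at bit 7: 0x21
word = 0x21 → little-endian bytes:
  [0]=0x21

21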